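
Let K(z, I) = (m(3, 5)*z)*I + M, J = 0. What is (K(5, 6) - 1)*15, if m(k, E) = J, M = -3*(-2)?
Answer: 75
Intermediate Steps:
M = 6
m(k, E) = 0
K(z, I) = 6 (K(z, I) = (0*z)*I + 6 = 0*I + 6 = 0 + 6 = 6)
(K(5, 6) - 1)*15 = (6 - 1)*15 = 5*15 = 75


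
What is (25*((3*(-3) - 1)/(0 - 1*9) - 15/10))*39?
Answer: -2275/6 ≈ -379.17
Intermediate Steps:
(25*((3*(-3) - 1)/(0 - 1*9) - 15/10))*39 = (25*((-9 - 1)/(0 - 9) - 15*1/10))*39 = (25*(-10/(-9) - 3/2))*39 = (25*(-10*(-1/9) - 3/2))*39 = (25*(10/9 - 3/2))*39 = (25*(-7/18))*39 = -175/18*39 = -2275/6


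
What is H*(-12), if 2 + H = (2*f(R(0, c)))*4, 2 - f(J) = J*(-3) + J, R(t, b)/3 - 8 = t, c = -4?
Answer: -4776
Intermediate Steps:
R(t, b) = 24 + 3*t
f(J) = 2 + 2*J (f(J) = 2 - (J*(-3) + J) = 2 - (-3*J + J) = 2 - (-2)*J = 2 + 2*J)
H = 398 (H = -2 + (2*(2 + 2*(24 + 3*0)))*4 = -2 + (2*(2 + 2*(24 + 0)))*4 = -2 + (2*(2 + 2*24))*4 = -2 + (2*(2 + 48))*4 = -2 + (2*50)*4 = -2 + 100*4 = -2 + 400 = 398)
H*(-12) = 398*(-12) = -4776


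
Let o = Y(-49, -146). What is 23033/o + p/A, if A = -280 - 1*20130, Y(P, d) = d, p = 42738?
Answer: -238171639/1489930 ≈ -159.85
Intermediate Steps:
A = -20410 (A = -280 - 20130 = -20410)
o = -146
23033/o + p/A = 23033/(-146) + 42738/(-20410) = 23033*(-1/146) + 42738*(-1/20410) = -23033/146 - 21369/10205 = -238171639/1489930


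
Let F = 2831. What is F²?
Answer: 8014561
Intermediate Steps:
F² = 2831² = 8014561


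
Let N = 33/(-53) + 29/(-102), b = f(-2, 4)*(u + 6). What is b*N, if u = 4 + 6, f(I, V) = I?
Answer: 78448/2703 ≈ 29.023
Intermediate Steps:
u = 10
b = -32 (b = -2*(10 + 6) = -2*16 = -32)
N = -4903/5406 (N = 33*(-1/53) + 29*(-1/102) = -33/53 - 29/102 = -4903/5406 ≈ -0.90695)
b*N = -32*(-4903/5406) = 78448/2703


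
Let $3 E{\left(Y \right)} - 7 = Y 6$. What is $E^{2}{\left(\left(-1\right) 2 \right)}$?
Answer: $\frac{25}{9} \approx 2.7778$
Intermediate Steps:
$E{\left(Y \right)} = \frac{7}{3} + 2 Y$ ($E{\left(Y \right)} = \frac{7}{3} + \frac{Y 6}{3} = \frac{7}{3} + \frac{6 Y}{3} = \frac{7}{3} + 2 Y$)
$E^{2}{\left(\left(-1\right) 2 \right)} = \left(\frac{7}{3} + 2 \left(\left(-1\right) 2\right)\right)^{2} = \left(\frac{7}{3} + 2 \left(-2\right)\right)^{2} = \left(\frac{7}{3} - 4\right)^{2} = \left(- \frac{5}{3}\right)^{2} = \frac{25}{9}$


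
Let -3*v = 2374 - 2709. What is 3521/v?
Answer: 10563/335 ≈ 31.531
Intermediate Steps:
v = 335/3 (v = -(2374 - 2709)/3 = -⅓*(-335) = 335/3 ≈ 111.67)
3521/v = 3521/(335/3) = 3521*(3/335) = 10563/335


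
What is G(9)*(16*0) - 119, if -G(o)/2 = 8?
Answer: -119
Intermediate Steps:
G(o) = -16 (G(o) = -2*8 = -16)
G(9)*(16*0) - 119 = -256*0 - 119 = -16*0 - 119 = 0 - 119 = -119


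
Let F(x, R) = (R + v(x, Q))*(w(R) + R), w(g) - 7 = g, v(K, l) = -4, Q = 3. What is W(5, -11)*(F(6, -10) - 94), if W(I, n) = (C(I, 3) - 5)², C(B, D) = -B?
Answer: 8800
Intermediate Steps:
w(g) = 7 + g
F(x, R) = (-4 + R)*(7 + 2*R) (F(x, R) = (R - 4)*((7 + R) + R) = (-4 + R)*(7 + 2*R))
W(I, n) = (-5 - I)² (W(I, n) = (-I - 5)² = (-5 - I)²)
W(5, -11)*(F(6, -10) - 94) = (5 + 5)²*((-28 - 1*(-10) + 2*(-10)²) - 94) = 10²*((-28 + 10 + 2*100) - 94) = 100*((-28 + 10 + 200) - 94) = 100*(182 - 94) = 100*88 = 8800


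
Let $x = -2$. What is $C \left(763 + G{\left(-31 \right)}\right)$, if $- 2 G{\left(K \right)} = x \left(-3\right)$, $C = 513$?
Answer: $389880$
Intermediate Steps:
$G{\left(K \right)} = -3$ ($G{\left(K \right)} = - \frac{\left(-2\right) \left(-3\right)}{2} = \left(- \frac{1}{2}\right) 6 = -3$)
$C \left(763 + G{\left(-31 \right)}\right) = 513 \left(763 - 3\right) = 513 \cdot 760 = 389880$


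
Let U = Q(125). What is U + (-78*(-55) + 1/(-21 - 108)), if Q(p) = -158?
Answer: 533027/129 ≈ 4132.0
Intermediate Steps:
U = -158
U + (-78*(-55) + 1/(-21 - 108)) = -158 + (-78*(-55) + 1/(-21 - 108)) = -158 + (4290 + 1/(-129)) = -158 + (4290 - 1/129) = -158 + 553409/129 = 533027/129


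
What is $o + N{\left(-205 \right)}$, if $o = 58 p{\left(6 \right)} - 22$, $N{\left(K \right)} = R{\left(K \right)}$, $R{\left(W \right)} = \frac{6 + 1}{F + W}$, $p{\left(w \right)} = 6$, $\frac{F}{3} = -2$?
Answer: $\frac{68779}{211} \approx 325.97$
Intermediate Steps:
$F = -6$ ($F = 3 \left(-2\right) = -6$)
$R{\left(W \right)} = \frac{7}{-6 + W}$ ($R{\left(W \right)} = \frac{6 + 1}{-6 + W} = \frac{7}{-6 + W}$)
$N{\left(K \right)} = \frac{7}{-6 + K}$
$o = 326$ ($o = 58 \cdot 6 - 22 = 348 - 22 = 326$)
$o + N{\left(-205 \right)} = 326 + \frac{7}{-6 - 205} = 326 + \frac{7}{-211} = 326 + 7 \left(- \frac{1}{211}\right) = 326 - \frac{7}{211} = \frac{68779}{211}$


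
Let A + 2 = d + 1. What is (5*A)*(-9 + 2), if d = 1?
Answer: 0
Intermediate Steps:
A = 0 (A = -2 + (1 + 1) = -2 + 2 = 0)
(5*A)*(-9 + 2) = (5*0)*(-9 + 2) = 0*(-7) = 0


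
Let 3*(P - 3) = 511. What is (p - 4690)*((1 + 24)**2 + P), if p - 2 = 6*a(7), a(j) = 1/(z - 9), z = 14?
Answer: -11224886/3 ≈ -3.7416e+6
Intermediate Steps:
a(j) = 1/5 (a(j) = 1/(14 - 9) = 1/5)
p = 16/5 (p = 2 + 6*(1/5) = 2 + 6/5 = 16/5 ≈ 3.2000)
P = 520/3 (P = 3 + (1/3)*511 = 3 + 511/3 = 520/3 ≈ 173.33)
(p - 4690)*((1 + 24)**2 + P) = (16/5 - 4690)*((1 + 24)**2 + 520/3) = -23434*(25**2 + 520/3)/5 = -23434*(625 + 520/3)/5 = -23434/5*2395/3 = -11224886/3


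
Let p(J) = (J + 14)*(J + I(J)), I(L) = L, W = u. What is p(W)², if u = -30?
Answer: 921600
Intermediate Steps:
W = -30
p(J) = 2*J*(14 + J) (p(J) = (J + 14)*(J + J) = (14 + J)*(2*J) = 2*J*(14 + J))
p(W)² = (2*(-30)*(14 - 30))² = (2*(-30)*(-16))² = 960² = 921600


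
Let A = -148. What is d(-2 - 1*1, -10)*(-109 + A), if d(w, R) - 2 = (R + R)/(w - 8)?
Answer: -10794/11 ≈ -981.27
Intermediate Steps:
d(w, R) = 2 + 2*R/(-8 + w) (d(w, R) = 2 + (R + R)/(w - 8) = 2 + (2*R)/(-8 + w) = 2 + 2*R/(-8 + w))
d(-2 - 1*1, -10)*(-109 + A) = (2*(-8 - 10 + (-2 - 1*1))/(-8 + (-2 - 1*1)))*(-109 - 148) = (2*(-8 - 10 + (-2 - 1))/(-8 + (-2 - 1)))*(-257) = (2*(-8 - 10 - 3)/(-8 - 3))*(-257) = (2*(-21)/(-11))*(-257) = (2*(-1/11)*(-21))*(-257) = (42/11)*(-257) = -10794/11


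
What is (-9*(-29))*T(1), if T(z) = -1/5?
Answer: -261/5 ≈ -52.200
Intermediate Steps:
T(z) = -⅕ (T(z) = -1*⅕ = -⅕)
(-9*(-29))*T(1) = -9*(-29)*(-⅕) = 261*(-⅕) = -261/5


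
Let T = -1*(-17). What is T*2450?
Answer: 41650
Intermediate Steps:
T = 17
T*2450 = 17*2450 = 41650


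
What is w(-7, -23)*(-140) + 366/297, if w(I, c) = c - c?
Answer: 122/99 ≈ 1.2323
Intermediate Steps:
w(I, c) = 0
w(-7, -23)*(-140) + 366/297 = 0*(-140) + 366/297 = 0 + 366*(1/297) = 0 + 122/99 = 122/99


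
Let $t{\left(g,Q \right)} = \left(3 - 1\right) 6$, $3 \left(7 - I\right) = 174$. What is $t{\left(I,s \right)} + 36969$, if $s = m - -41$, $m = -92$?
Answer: $36981$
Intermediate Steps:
$s = -51$ ($s = -92 - -41 = -92 + 41 = -51$)
$I = -51$ ($I = 7 - 58 = -51$)
$t{\left(g,Q \right)} = 12$ ($t{\left(g,Q \right)} = 2 \cdot 6 = 12$)
$t{\left(I,s \right)} + 36969 = 12 + 36969 = 36981$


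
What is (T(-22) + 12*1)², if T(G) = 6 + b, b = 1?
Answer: 361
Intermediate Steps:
T(G) = 7 (T(G) = 6 + 1 = 7)
(T(-22) + 12*1)² = (7 + 12*1)² = (7 + 12)² = 19² = 361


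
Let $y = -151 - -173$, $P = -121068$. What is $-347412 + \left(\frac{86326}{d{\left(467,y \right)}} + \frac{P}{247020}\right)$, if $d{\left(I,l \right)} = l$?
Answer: $- \frac{77777836844}{226435} \approx -3.4349 \cdot 10^{5}$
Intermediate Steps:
$y = 22$ ($y = -151 + 173 = 22$)
$-347412 + \left(\frac{86326}{d{\left(467,y \right)}} + \frac{P}{247020}\right) = -347412 + \left(\frac{86326}{22} - \frac{121068}{247020}\right) = -347412 + \left(86326 \cdot \frac{1}{22} - \frac{10089}{20585}\right) = -347412 + \left(\frac{43163}{11} - \frac{10089}{20585}\right) = -347412 + \frac{888399376}{226435} = - \frac{77777836844}{226435}$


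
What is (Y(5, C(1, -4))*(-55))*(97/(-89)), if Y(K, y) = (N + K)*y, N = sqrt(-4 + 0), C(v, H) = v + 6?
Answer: 186725/89 + 74690*I/89 ≈ 2098.0 + 839.21*I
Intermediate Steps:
C(v, H) = 6 + v
N = 2*I (N = sqrt(-4) = 2*I ≈ 2.0*I)
Y(K, y) = y*(K + 2*I) (Y(K, y) = (2*I + K)*y = (K + 2*I)*y = y*(K + 2*I))
(Y(5, C(1, -4))*(-55))*(97/(-89)) = (((6 + 1)*(5 + 2*I))*(-55))*(97/(-89)) = ((7*(5 + 2*I))*(-55))*(97*(-1/89)) = ((35 + 14*I)*(-55))*(-97/89) = (-1925 - 770*I)*(-97/89) = 186725/89 + 74690*I/89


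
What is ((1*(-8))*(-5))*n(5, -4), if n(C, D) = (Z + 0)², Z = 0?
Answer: 0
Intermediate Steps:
n(C, D) = 0 (n(C, D) = (0 + 0)² = 0² = 0)
((1*(-8))*(-5))*n(5, -4) = ((1*(-8))*(-5))*0 = -8*(-5)*0 = 40*0 = 0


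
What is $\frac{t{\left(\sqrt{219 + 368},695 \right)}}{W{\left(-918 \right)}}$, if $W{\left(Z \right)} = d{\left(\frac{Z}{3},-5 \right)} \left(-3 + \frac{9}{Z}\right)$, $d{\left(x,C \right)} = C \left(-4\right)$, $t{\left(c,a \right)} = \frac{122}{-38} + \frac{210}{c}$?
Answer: $\frac{3111}{58330} - \frac{1071 \sqrt{587}}{180209} \approx -0.090655$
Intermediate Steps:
$t{\left(c,a \right)} = - \frac{61}{19} + \frac{210}{c}$ ($t{\left(c,a \right)} = 122 \left(- \frac{1}{38}\right) + \frac{210}{c} = - \frac{61}{19} + \frac{210}{c}$)
$d{\left(x,C \right)} = - 4 C$
$W{\left(Z \right)} = -60 + \frac{180}{Z}$ ($W{\left(Z \right)} = \left(-4\right) \left(-5\right) \left(-3 + \frac{9}{Z}\right) = 20 \left(-3 + \frac{9}{Z}\right) = -60 + \frac{180}{Z}$)
$\frac{t{\left(\sqrt{219 + 368},695 \right)}}{W{\left(-918 \right)}} = \frac{- \frac{61}{19} + \frac{210}{\sqrt{219 + 368}}}{-60 + \frac{180}{-918}} = \frac{- \frac{61}{19} + \frac{210}{\sqrt{587}}}{-60 + 180 \left(- \frac{1}{918}\right)} = \frac{- \frac{61}{19} + 210 \frac{\sqrt{587}}{587}}{-60 - \frac{10}{51}} = \frac{- \frac{61}{19} + \frac{210 \sqrt{587}}{587}}{- \frac{3070}{51}} = \left(- \frac{61}{19} + \frac{210 \sqrt{587}}{587}\right) \left(- \frac{51}{3070}\right) = \frac{3111}{58330} - \frac{1071 \sqrt{587}}{180209}$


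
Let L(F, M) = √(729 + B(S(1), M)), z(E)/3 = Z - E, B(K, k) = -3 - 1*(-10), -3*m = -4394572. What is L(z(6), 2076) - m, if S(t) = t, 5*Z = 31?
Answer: -4394572/3 + 4*√46 ≈ -1.4648e+6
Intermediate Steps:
Z = 31/5 (Z = (⅕)*31 = 31/5 ≈ 6.2000)
m = 4394572/3 (m = -⅓*(-4394572) = 4394572/3 ≈ 1.4649e+6)
B(K, k) = 7 (B(K, k) = -3 + 10 = 7)
z(E) = 93/5 - 3*E (z(E) = 3*(31/5 - E) = 93/5 - 3*E)
L(F, M) = 4*√46 (L(F, M) = √(729 + 7) = √736 = 4*√46)
L(z(6), 2076) - m = 4*√46 - 1*4394572/3 = 4*√46 - 4394572/3 = -4394572/3 + 4*√46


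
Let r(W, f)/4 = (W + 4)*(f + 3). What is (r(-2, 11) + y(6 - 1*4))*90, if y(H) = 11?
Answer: 11070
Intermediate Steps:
r(W, f) = 4*(3 + f)*(4 + W) (r(W, f) = 4*((W + 4)*(f + 3)) = 4*((4 + W)*(3 + f)) = 4*((3 + f)*(4 + W)) = 4*(3 + f)*(4 + W))
(r(-2, 11) + y(6 - 1*4))*90 = ((48 + 12*(-2) + 16*11 + 4*(-2)*11) + 11)*90 = ((48 - 24 + 176 - 88) + 11)*90 = (112 + 11)*90 = 123*90 = 11070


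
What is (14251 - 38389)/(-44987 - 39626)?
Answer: 24138/84613 ≈ 0.28528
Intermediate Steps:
(14251 - 38389)/(-44987 - 39626) = -24138/(-84613) = -24138*(-1/84613) = 24138/84613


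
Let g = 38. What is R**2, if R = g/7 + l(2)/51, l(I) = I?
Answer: 3810304/127449 ≈ 29.897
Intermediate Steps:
R = 1952/357 (R = 38/7 + 2/51 = 1952/357 ≈ 5.4678)
R**2 = (1952/357)**2 = 3810304/127449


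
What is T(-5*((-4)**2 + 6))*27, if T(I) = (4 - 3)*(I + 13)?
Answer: -2619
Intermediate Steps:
T(I) = 13 + I (T(I) = 1*(13 + I) = 13 + I)
T(-5*((-4)**2 + 6))*27 = (13 - 5*((-4)**2 + 6))*27 = (13 - 5*(16 + 6))*27 = (13 - 5*22)*27 = (13 - 110)*27 = -97*27 = -2619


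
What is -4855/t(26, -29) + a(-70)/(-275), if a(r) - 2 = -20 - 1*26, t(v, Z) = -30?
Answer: 24299/150 ≈ 161.99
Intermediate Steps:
a(r) = -44 (a(r) = 2 + (-20 - 1*26) = 2 + (-20 - 26) = 2 - 46 = -44)
-4855/t(26, -29) + a(-70)/(-275) = -4855/(-30) - 44/(-275) = -4855*(-1/30) - 44*(-1/275) = 971/6 + 4/25 = 24299/150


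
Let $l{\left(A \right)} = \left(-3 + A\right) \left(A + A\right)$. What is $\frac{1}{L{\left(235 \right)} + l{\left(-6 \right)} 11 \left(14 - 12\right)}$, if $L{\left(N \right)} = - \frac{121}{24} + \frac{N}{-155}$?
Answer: $\frac{744}{1762865} \approx 0.00042204$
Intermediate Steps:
$l{\left(A \right)} = 2 A \left(-3 + A\right)$ ($l{\left(A \right)} = \left(-3 + A\right) 2 A = 2 A \left(-3 + A\right)$)
$L{\left(N \right)} = - \frac{121}{24} - \frac{N}{155}$ ($L{\left(N \right)} = \left(-121\right) \frac{1}{24} + N \left(- \frac{1}{155}\right) = - \frac{121}{24} - \frac{N}{155}$)
$\frac{1}{L{\left(235 \right)} + l{\left(-6 \right)} 11 \left(14 - 12\right)} = \frac{1}{\left(- \frac{121}{24} - \frac{47}{31}\right) + 2 \left(-6\right) \left(-3 - 6\right) 11 \left(14 - 12\right)} = \frac{1}{\left(- \frac{121}{24} - \frac{47}{31}\right) + 2 \left(-6\right) \left(-9\right) 11 \cdot 2} = \frac{1}{- \frac{4879}{744} + 108 \cdot 11 \cdot 2} = \frac{1}{- \frac{4879}{744} + 1188 \cdot 2} = \frac{1}{- \frac{4879}{744} + 2376} = \frac{1}{\frac{1762865}{744}} = \frac{744}{1762865}$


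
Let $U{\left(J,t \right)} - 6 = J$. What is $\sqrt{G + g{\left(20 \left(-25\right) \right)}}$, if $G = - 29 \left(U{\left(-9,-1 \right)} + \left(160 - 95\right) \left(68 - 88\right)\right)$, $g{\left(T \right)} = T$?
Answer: $3 \sqrt{4143} \approx 193.1$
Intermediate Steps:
$U{\left(J,t \right)} = 6 + J$
$G = 37787$ ($G = - 29 \left(\left(6 - 9\right) + \left(160 - 95\right) \left(68 - 88\right)\right) = - 29 \left(-3 + 65 \left(-20\right)\right) = - 29 \left(-3 - 1300\right) = \left(-29\right) \left(-1303\right) = 37787$)
$\sqrt{G + g{\left(20 \left(-25\right) \right)}} = \sqrt{37787 + 20 \left(-25\right)} = \sqrt{37787 - 500} = \sqrt{37287} = 3 \sqrt{4143}$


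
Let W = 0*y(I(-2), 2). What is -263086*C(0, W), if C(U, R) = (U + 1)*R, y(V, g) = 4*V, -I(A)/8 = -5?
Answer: 0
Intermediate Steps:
I(A) = 40 (I(A) = -8*(-5) = 40)
W = 0 (W = 0*(4*40) = 0*160 = 0)
C(U, R) = R*(1 + U) (C(U, R) = (1 + U)*R = R*(1 + U))
-263086*C(0, W) = -0*(1 + 0) = -0 = -263086*0 = 0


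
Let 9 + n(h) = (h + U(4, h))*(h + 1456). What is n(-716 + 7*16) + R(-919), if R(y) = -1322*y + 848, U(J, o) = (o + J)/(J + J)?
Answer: 637249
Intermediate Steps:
U(J, o) = (J + o)/(2*J) (U(J, o) = (J + o)/((2*J)) = (J + o)*(1/(2*J)) = (J + o)/(2*J))
R(y) = 848 - 1322*y
n(h) = -9 + (1/2 + 9*h/8)*(1456 + h) (n(h) = -9 + (h + (1/2)*(4 + h)/4)*(h + 1456) = -9 + (h + (1/2)*(1/4)*(4 + h))*(1456 + h) = -9 + (h + (1/2 + h/8))*(1456 + h) = -9 + (1/2 + 9*h/8)*(1456 + h))
n(-716 + 7*16) + R(-919) = (719 + 9*(-716 + 7*16)**2/8 + 3277*(-716 + 7*16)/2) + (848 - 1322*(-919)) = (719 + 9*(-716 + 112)**2/8 + 3277*(-716 + 112)/2) + (848 + 1214918) = (719 + (9/8)*(-604)**2 + (3277/2)*(-604)) + 1215766 = (719 + (9/8)*364816 - 989654) + 1215766 = (719 + 410418 - 989654) + 1215766 = -578517 + 1215766 = 637249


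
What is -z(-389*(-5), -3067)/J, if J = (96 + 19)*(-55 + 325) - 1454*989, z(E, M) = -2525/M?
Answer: 2525/4315134052 ≈ 5.8515e-7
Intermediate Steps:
J = -1406956 (J = 115*270 - 1438006 = 31050 - 1438006 = -1406956)
-z(-389*(-5), -3067)/J = -(-2525/(-3067))/(-1406956) = -(-2525*(-1/3067))*(-1)/1406956 = -2525*(-1)/(3067*1406956) = -1*(-2525/4315134052) = 2525/4315134052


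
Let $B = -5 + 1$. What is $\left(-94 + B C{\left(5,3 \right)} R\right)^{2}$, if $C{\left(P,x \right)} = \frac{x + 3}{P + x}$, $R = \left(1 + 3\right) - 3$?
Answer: $9409$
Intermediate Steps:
$B = -4$
$R = 1$ ($R = 4 - 3 = 1$)
$C{\left(P,x \right)} = \frac{3 + x}{P + x}$
$\left(-94 + B C{\left(5,3 \right)} R\right)^{2} = \left(-94 + - 4 \frac{3 + 3}{5 + 3} \cdot 1\right)^{2} = \left(-94 + - 4 \cdot \frac{1}{8} \cdot 6 \cdot 1\right)^{2} = \left(-94 + \left(-4\right) \frac{3}{4} \cdot 1\right)^{2} = \left(-94 - 3\right)^{2} = \left(-97\right)^{2} = 9409$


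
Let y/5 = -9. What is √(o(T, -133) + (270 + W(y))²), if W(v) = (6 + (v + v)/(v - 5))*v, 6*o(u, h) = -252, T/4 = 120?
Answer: √6519 ≈ 80.740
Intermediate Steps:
T = 480 (T = 4*120 = 480)
o(u, h) = -42 (o(u, h) = (⅙)*(-252) = -42)
y = -45 (y = 5*(-9) = -45)
W(v) = v*(6 + 2*v/(-5 + v)) (W(v) = (6 + (2*v)/(-5 + v))*v = (6 + 2*v/(-5 + v))*v = v*(6 + 2*v/(-5 + v)))
√(o(T, -133) + (270 + W(y))²) = √(-42 + (270 + 2*(-45)*(-15 + 4*(-45))/(-5 - 45))²) = √(-42 + (270 + 2*(-45)*(-15 - 180)/(-50))²) = √(-42 + (270 + 2*(-45)*(-1/50)*(-195))²) = √(-42 + (270 - 351)²) = √(-42 + (-81)²) = √(-42 + 6561) = √6519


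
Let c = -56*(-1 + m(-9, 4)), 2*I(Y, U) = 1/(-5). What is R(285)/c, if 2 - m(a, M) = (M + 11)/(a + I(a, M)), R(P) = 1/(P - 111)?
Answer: -13/335472 ≈ -3.8751e-5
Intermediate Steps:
I(Y, U) = -1/10 (I(Y, U) = (1/2)/(-5) = (1/2)*(-1/5) = -1/10)
R(P) = 1/(-111 + P)
m(a, M) = 2 - (11 + M)/(-1/10 + a) (m(a, M) = 2 - (M + 11)/(a - 1/10) = 2 - (11 + M)/(-1/10 + a))
c = -1928/13 (c = -56*(-1 + 2*(-56 - 5*4 + 10*(-9))/(-1 + 10*(-9))) = -56*(-1 + 2*(-56 - 20 - 90)/(-1 - 90)) = -56*(-1 + 2*(-166)/(-91)) = -56*(-1 + 2*(-1/91)*(-166)) = -56*(-1 + 332/91) = -56*241/91 = -1928/13 ≈ -148.31)
R(285)/c = 1/((-111 + 285)*(-1928/13)) = -13/1928/174 = (1/174)*(-13/1928) = -13/335472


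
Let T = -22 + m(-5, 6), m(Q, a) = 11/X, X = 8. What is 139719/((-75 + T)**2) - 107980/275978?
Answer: 23574579374/1583423775 ≈ 14.888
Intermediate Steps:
m(Q, a) = 11/8
T = -165/8 (T = -22 + 11/8 = -165/8 ≈ -20.625)
139719/((-75 + T)**2) - 107980/275978 = 139719/((-75 - 165/8)**2) - 107980/275978 = 139719/((-765/8)**2) - 107980*1/275978 = 139719/(585225/64) - 53990/137989 = 139719*(64/585225) - 53990/137989 = 2980672/195075 - 53990/137989 = 23574579374/1583423775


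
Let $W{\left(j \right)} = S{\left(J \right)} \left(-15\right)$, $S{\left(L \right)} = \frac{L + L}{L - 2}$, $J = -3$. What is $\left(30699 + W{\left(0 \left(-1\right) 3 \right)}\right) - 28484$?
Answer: $2197$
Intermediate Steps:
$S{\left(L \right)} = \frac{2 L}{-2 + L}$
$W{\left(j \right)} = -18$ ($W{\left(j \right)} = 2 \left(-3\right) \frac{1}{-2 - 3} \left(-15\right) = 2 \left(-3\right) \frac{1}{-5} \left(-15\right) = 2 \left(-3\right) \left(- \frac{1}{5}\right) \left(-15\right) = \frac{6}{5} \left(-15\right) = -18$)
$\left(30699 + W{\left(0 \left(-1\right) 3 \right)}\right) - 28484 = \left(30699 - 18\right) - 28484 = 30681 - 28484 = 2197$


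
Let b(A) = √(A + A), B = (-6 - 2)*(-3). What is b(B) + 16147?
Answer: 16147 + 4*√3 ≈ 16154.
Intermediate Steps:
B = 24 (B = -8*(-3) = 24)
b(A) = √2*√A (b(A) = √(2*A) = √2*√A)
b(B) + 16147 = √2*√24 + 16147 = √2*(2*√6) + 16147 = 4*√3 + 16147 = 16147 + 4*√3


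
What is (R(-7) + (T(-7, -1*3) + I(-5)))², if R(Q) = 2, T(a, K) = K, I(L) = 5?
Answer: 16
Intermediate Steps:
(R(-7) + (T(-7, -1*3) + I(-5)))² = (2 + (-1*3 + 5))² = (2 + (-3 + 5))² = (2 + 2)² = 4² = 16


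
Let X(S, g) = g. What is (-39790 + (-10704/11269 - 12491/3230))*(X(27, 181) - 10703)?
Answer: 7620486804665039/18199435 ≈ 4.1872e+8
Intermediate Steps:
(-39790 + (-10704/11269 - 12491/3230))*(X(27, 181) - 10703) = (-39790 + (-10704/11269 - 12491/3230))*(181 - 10703) = (-39790 + (-10704*1/11269 - 12491*1/3230))*(-10522) = (-39790 + (-10704/11269 - 12491/3230))*(-10522) = (-39790 - 175334999/36398870)*(-10522) = -1448486372299/36398870*(-10522) = 7620486804665039/18199435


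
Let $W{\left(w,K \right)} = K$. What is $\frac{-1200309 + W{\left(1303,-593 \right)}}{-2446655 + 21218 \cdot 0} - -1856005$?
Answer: $\frac{4541005114177}{2446655} \approx 1.856 \cdot 10^{6}$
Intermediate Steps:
$\frac{-1200309 + W{\left(1303,-593 \right)}}{-2446655 + 21218 \cdot 0} - -1856005 = \frac{-1200309 - 593}{-2446655 + 21218 \cdot 0} - -1856005 = - \frac{1200902}{-2446655 + 0} + 1856005 = - \frac{1200902}{-2446655} + 1856005 = \left(-1200902\right) \left(- \frac{1}{2446655}\right) + 1856005 = \frac{1200902}{2446655} + 1856005 = \frac{4541005114177}{2446655}$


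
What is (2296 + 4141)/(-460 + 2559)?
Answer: 6437/2099 ≈ 3.0667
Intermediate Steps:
(2296 + 4141)/(-460 + 2559) = 6437/2099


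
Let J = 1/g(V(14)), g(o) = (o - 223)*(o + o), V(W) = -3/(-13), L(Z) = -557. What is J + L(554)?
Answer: -9678601/17376 ≈ -557.01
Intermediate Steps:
V(W) = 3/13 (V(W) = -3*(-1/13) = 3/13)
g(o) = 2*o*(-223 + o) (g(o) = (-223 + o)*(2*o) = 2*o*(-223 + o))
J = -169/17376 (J = 1/(2*(3/13)*(-223 + 3/13)) = 1/(2*(3/13)*(-2896/13)) = 1/(-17376/169) = -169/17376 ≈ -0.0097261)
J + L(554) = -169/17376 - 557 = -9678601/17376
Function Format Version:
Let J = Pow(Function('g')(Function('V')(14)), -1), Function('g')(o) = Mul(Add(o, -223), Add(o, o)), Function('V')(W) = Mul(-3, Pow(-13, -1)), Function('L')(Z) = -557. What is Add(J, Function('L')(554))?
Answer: Rational(-9678601, 17376) ≈ -557.01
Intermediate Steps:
Function('V')(W) = Rational(3, 13) (Function('V')(W) = Mul(-3, Rational(-1, 13)) = Rational(3, 13))
Function('g')(o) = Mul(2, o, Add(-223, o)) (Function('g')(o) = Mul(Add(-223, o), Mul(2, o)) = Mul(2, o, Add(-223, o)))
J = Rational(-169, 17376) (J = Pow(Mul(2, Rational(3, 13), Add(-223, Rational(3, 13))), -1) = Pow(Mul(2, Rational(3, 13), Rational(-2896, 13)), -1) = Pow(Rational(-17376, 169), -1) = Rational(-169, 17376) ≈ -0.0097261)
Add(J, Function('L')(554)) = Add(Rational(-169, 17376), -557) = Rational(-9678601, 17376)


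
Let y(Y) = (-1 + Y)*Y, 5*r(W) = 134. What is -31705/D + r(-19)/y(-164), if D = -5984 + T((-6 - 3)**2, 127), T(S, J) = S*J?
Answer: -2144554949/291097950 ≈ -7.3671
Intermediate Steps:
r(W) = 134/5 (r(W) = (1/5)*134 = 134/5)
T(S, J) = J*S
D = 4303 (D = -5984 + 127*(-6 - 3)**2 = -5984 + 127*(-9)**2 = -5984 + 127*81 = -5984 + 10287 = 4303)
y(Y) = Y*(-1 + Y)
-31705/D + r(-19)/y(-164) = -31705/4303 + 134/(5*((-164*(-1 - 164)))) = -31705*1/4303 + 134/(5*((-164*(-165)))) = -31705/4303 + (134/5)/27060 = -31705/4303 + (134/5)*(1/27060) = -31705/4303 + 67/67650 = -2144554949/291097950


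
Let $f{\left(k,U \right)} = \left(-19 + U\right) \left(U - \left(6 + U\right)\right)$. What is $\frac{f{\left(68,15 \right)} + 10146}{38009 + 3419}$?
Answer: $\frac{5085}{20714} \approx 0.24549$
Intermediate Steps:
$f{\left(k,U \right)} = 114 - 6 U$ ($f{\left(k,U \right)} = \left(-19 + U\right) \left(-6\right) = 114 - 6 U$)
$\frac{f{\left(68,15 \right)} + 10146}{38009 + 3419} = \frac{\left(114 - 90\right) + 10146}{38009 + 3419} = \frac{\left(114 - 90\right) + 10146}{41428} = \left(24 + 10146\right) \frac{1}{41428} = 10170 \cdot \frac{1}{41428} = \frac{5085}{20714}$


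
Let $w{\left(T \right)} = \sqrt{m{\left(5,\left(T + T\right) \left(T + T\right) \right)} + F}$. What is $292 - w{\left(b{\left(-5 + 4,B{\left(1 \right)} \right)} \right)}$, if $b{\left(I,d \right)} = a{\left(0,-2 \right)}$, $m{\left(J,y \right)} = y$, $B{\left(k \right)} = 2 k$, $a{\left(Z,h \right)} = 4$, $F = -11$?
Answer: $292 - \sqrt{53} \approx 284.72$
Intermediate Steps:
$b{\left(I,d \right)} = 4$
$w{\left(T \right)} = \sqrt{-11 + 4 T^{2}}$ ($w{\left(T \right)} = \sqrt{\left(T + T\right) \left(T + T\right) - 11} = \sqrt{2 T 2 T - 11} = \sqrt{4 T^{2} - 11} = \sqrt{-11 + 4 T^{2}}$)
$292 - w{\left(b{\left(-5 + 4,B{\left(1 \right)} \right)} \right)} = 292 - \sqrt{-11 + 4 \cdot 4^{2}} = 292 - \sqrt{-11 + 4 \cdot 16} = 292 - \sqrt{-11 + 64} = 292 - \sqrt{53}$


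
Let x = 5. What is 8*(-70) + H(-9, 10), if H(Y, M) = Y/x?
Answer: -2809/5 ≈ -561.80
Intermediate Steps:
H(Y, M) = Y/5
8*(-70) + H(-9, 10) = 8*(-70) + (⅕)*(-9) = -560 - 9/5 = -2809/5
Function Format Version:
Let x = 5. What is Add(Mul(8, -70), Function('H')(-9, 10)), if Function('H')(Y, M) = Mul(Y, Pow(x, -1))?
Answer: Rational(-2809, 5) ≈ -561.80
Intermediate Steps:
Function('H')(Y, M) = Mul(Rational(1, 5), Y) (Function('H')(Y, M) = Mul(Y, Pow(5, -1)) = Mul(Y, Rational(1, 5)) = Mul(Rational(1, 5), Y))
Add(Mul(8, -70), Function('H')(-9, 10)) = Add(Mul(8, -70), Mul(Rational(1, 5), -9)) = Add(-560, Rational(-9, 5)) = Rational(-2809, 5)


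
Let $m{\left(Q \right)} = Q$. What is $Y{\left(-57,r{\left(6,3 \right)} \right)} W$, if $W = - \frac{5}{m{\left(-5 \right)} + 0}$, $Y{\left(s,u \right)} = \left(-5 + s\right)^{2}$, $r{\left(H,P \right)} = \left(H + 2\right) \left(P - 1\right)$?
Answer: $3844$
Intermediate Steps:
$r{\left(H,P \right)} = \left(-1 + P\right) \left(2 + H\right)$ ($r{\left(H,P \right)} = \left(2 + H\right) \left(-1 + P\right) = \left(-1 + P\right) \left(2 + H\right)$)
$W = 1$ ($W = - \frac{5}{-5 + 0} = - \frac{5}{-5} = \left(-5\right) \left(- \frac{1}{5}\right) = 1$)
$Y{\left(-57,r{\left(6,3 \right)} \right)} W = \left(-5 - 57\right)^{2} \cdot 1 = \left(-62\right)^{2} \cdot 1 = 3844 \cdot 1 = 3844$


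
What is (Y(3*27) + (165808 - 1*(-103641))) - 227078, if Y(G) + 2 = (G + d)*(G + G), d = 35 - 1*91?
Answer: 46419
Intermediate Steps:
d = -56 (d = 35 - 91 = -56)
Y(G) = -2 + 2*G*(-56 + G) (Y(G) = -2 + (G - 56)*(G + G) = -2 + (-56 + G)*(2*G) = -2 + 2*G*(-56 + G))
(Y(3*27) + (165808 - 1*(-103641))) - 227078 = ((-2 - 336*27 + 2*(3*27)²) + (165808 - 1*(-103641))) - 227078 = ((-2 - 112*81 + 2*81²) + (165808 + 103641)) - 227078 = ((-2 - 9072 + 2*6561) + 269449) - 227078 = ((-2 - 9072 + 13122) + 269449) - 227078 = (4048 + 269449) - 227078 = 273497 - 227078 = 46419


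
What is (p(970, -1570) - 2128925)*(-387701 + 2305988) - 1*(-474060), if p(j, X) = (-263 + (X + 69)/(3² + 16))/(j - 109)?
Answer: -4185986632068747/1025 ≈ -4.0839e+12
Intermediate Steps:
p(j, X) = (-6506/25 + X/25)/(-109 + j) (p(j, X) = (-263 + (69 + X)/(9 + 16))/(-109 + j) = (-263 + (69 + X)/25)/(-109 + j) = (-263 + (69 + X)*(1/25))/(-109 + j) = (-263 + (69/25 + X/25))/(-109 + j) = (-6506/25 + X/25)/(-109 + j))
(p(970, -1570) - 2128925)*(-387701 + 2305988) - 1*(-474060) = ((-6506 - 1570)/(25*(-109 + 970)) - 2128925)*(-387701 + 2305988) - 1*(-474060) = ((1/25)*(-8076)/861 - 2128925)*1918287 + 474060 = ((1/25)*(1/861)*(-8076) - 2128925)*1918287 + 474060 = (-2692/7175 - 2128925)*1918287 + 474060 = -15275039567/7175*1918287 + 474060 = -4185987117980247/1025 + 474060 = -4185986632068747/1025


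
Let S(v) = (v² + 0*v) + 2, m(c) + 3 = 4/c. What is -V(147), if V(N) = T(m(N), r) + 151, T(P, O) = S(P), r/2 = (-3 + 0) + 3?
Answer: -3497146/21609 ≈ -161.84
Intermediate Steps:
m(c) = -3 + 4/c
r = 0 (r = 2*((-3 + 0) + 3) = 2*(-3 + 3) = 2*0 = 0)
S(v) = 2 + v² (S(v) = (v² + 0) + 2 = v² + 2 = 2 + v²)
T(P, O) = 2 + P²
V(N) = 153 + (-3 + 4/N)² (V(N) = (2 + (-3 + 4/N)²) + 151 = 153 + (-3 + 4/N)²)
-V(147) = -(162 - 24/147 + 16/147²) = -(162 - 24*1/147 + 16*(1/21609)) = -(162 - 8/49 + 16/21609) = -1*3497146/21609 = -3497146/21609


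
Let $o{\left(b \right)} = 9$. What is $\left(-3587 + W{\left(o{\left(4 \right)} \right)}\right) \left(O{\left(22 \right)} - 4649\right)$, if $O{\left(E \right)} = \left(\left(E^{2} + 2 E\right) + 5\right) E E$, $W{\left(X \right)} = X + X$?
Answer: $-904109787$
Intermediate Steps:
$W{\left(X \right)} = 2 X$
$O{\left(E \right)} = E^{2} \left(5 + E^{2} + 2 E\right)$ ($O{\left(E \right)} = \left(5 + E^{2} + 2 E\right) E E = E \left(5 + E^{2} + 2 E\right) E = E^{2} \left(5 + E^{2} + 2 E\right)$)
$\left(-3587 + W{\left(o{\left(4 \right)} \right)}\right) \left(O{\left(22 \right)} - 4649\right) = \left(-3587 + 2 \cdot 9\right) \left(22^{2} \left(5 + 22^{2} + 2 \cdot 22\right) - 4649\right) = \left(-3587 + 18\right) \left(484 \left(5 + 484 + 44\right) - 4649\right) = - 3569 \left(484 \cdot 533 - 4649\right) = - 3569 \left(257972 - 4649\right) = \left(-3569\right) 253323 = -904109787$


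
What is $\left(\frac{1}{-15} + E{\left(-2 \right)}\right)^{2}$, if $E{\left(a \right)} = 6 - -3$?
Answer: $\frac{17956}{225} \approx 79.804$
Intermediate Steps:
$E{\left(a \right)} = 9$ ($E{\left(a \right)} = 6 + 3 = 9$)
$\left(\frac{1}{-15} + E{\left(-2 \right)}\right)^{2} = \left(\frac{1}{-15} + 9\right)^{2} = \left(- \frac{1}{15} + 9\right)^{2} = \left(\frac{134}{15}\right)^{2} = \frac{17956}{225}$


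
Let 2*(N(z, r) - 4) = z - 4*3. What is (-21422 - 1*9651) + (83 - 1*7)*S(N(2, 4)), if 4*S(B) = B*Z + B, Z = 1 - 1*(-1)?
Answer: -31130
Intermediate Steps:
Z = 2 (Z = 1 + 1 = 2)
N(z, r) = -2 + z/2 (N(z, r) = 4 + (z - 4*3)/2 = 4 + (z - 12)/2 = 4 + (-12 + z)/2 = 4 + (-6 + z/2) = -2 + z/2)
S(B) = 3*B/4 (S(B) = (B*2 + B)/4 = (2*B + B)/4 = (3*B)/4 = 3*B/4)
(-21422 - 1*9651) + (83 - 1*7)*S(N(2, 4)) = (-21422 - 1*9651) + (83 - 1*7)*(3*(-2 + (½)*2)/4) = (-21422 - 9651) + (83 - 7)*(3*(-2 + 1)/4) = -31073 + 76*((¾)*(-1)) = -31073 + 76*(-¾) = -31073 - 57 = -31130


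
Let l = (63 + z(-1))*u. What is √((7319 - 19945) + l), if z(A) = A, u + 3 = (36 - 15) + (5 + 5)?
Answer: 33*I*√10 ≈ 104.36*I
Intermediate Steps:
u = 28 (u = -3 + ((36 - 15) + (5 + 5)) = -3 + (21 + 10) = -3 + 31 = 28)
l = 1736 (l = (63 - 1)*28 = 62*28 = 1736)
√((7319 - 19945) + l) = √((7319 - 19945) + 1736) = √(-12626 + 1736) = √(-10890) = 33*I*√10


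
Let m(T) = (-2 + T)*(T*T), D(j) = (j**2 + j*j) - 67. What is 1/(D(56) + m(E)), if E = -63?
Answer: -1/251780 ≈ -3.9717e-6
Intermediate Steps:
D(j) = -67 + 2*j**2 (D(j) = (j**2 + j**2) - 67 = 2*j**2 - 67 = -67 + 2*j**2)
m(T) = T**2*(-2 + T) (m(T) = (-2 + T)*T**2 = T**2*(-2 + T))
1/(D(56) + m(E)) = 1/((-67 + 2*56**2) + (-63)**2*(-2 - 63)) = 1/((-67 + 2*3136) + 3969*(-65)) = 1/((-67 + 6272) - 257985) = 1/(6205 - 257985) = 1/(-251780) = -1/251780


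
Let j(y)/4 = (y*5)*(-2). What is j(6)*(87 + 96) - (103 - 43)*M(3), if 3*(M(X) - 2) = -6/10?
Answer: -44028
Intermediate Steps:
j(y) = -40*y (j(y) = 4*((y*5)*(-2)) = 4*((5*y)*(-2)) = 4*(-10*y) = -40*y)
M(X) = 9/5 (M(X) = 2 + (-6/10)/3 = 2 + (-6*⅒)/3 = 2 + (⅓)*(-⅗) = 2 - ⅕ = 9/5)
j(6)*(87 + 96) - (103 - 43)*M(3) = (-40*6)*(87 + 96) - (103 - 43)*9/5 = -240*183 - 60*9/5 = -43920 - 1*108 = -43920 - 108 = -44028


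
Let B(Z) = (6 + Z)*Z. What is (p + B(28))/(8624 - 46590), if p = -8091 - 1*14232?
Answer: 21371/37966 ≈ 0.56290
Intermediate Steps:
p = -22323 (p = -8091 - 14232 = -22323)
B(Z) = Z*(6 + Z)
(p + B(28))/(8624 - 46590) = (-22323 + 28*(6 + 28))/(8624 - 46590) = (-22323 + 28*34)/(-37966) = (-22323 + 952)*(-1/37966) = -21371*(-1/37966) = 21371/37966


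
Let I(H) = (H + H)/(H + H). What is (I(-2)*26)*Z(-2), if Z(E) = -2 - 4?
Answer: -156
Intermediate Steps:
I(H) = 1 (I(H) = (2*H)/((2*H)) = (2*H)*(1/(2*H)) = 1)
Z(E) = -6
(I(-2)*26)*Z(-2) = (1*26)*(-6) = 26*(-6) = -156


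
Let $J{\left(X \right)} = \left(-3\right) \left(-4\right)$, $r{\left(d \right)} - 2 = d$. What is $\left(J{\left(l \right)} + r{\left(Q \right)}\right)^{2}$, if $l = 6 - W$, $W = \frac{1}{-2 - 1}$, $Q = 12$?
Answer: $676$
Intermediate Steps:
$r{\left(d \right)} = 2 + d$
$W = - \frac{1}{3}$ ($W = \frac{1}{-3} = - \frac{1}{3} \approx -0.33333$)
$l = \frac{19}{3}$ ($l = 6 - - \frac{1}{3} = 6 + \frac{1}{3} = \frac{19}{3} \approx 6.3333$)
$J{\left(X \right)} = 12$
$\left(J{\left(l \right)} + r{\left(Q \right)}\right)^{2} = \left(12 + \left(2 + 12\right)\right)^{2} = \left(12 + 14\right)^{2} = 26^{2} = 676$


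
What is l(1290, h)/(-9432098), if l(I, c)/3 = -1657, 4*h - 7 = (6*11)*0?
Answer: 4971/9432098 ≈ 0.00052703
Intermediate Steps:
h = 7/4 (h = 7/4 + ((6*11)*0)/4 = 7/4 + (66*0)/4 = 7/4 + (¼)*0 = 7/4 + 0 = 7/4 ≈ 1.7500)
l(I, c) = -4971 (l(I, c) = 3*(-1657) = -4971)
l(1290, h)/(-9432098) = -4971/(-9432098) = -4971*(-1/9432098) = 4971/9432098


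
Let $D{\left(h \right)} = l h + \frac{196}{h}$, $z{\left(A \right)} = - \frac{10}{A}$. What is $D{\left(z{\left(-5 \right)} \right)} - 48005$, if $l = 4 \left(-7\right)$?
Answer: $-47963$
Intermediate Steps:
$l = -28$
$D{\left(h \right)} = - 28 h + \frac{196}{h}$
$D{\left(z{\left(-5 \right)} \right)} - 48005 = \left(- 28 \left(- \frac{10}{-5}\right) + \frac{196}{\left(-10\right) \frac{1}{-5}}\right) - 48005 = \left(- 28 \left(\left(-10\right) \left(- \frac{1}{5}\right)\right) + \frac{196}{\left(-10\right) \left(- \frac{1}{5}\right)}\right) - 48005 = \left(\left(-28\right) 2 + \frac{196}{2}\right) - 48005 = \left(-56 + 196 \cdot \frac{1}{2}\right) - 48005 = \left(-56 + 98\right) - 48005 = 42 - 48005 = -47963$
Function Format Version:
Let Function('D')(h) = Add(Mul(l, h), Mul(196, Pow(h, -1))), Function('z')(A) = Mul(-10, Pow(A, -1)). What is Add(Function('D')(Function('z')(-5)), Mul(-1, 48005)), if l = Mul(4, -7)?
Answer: -47963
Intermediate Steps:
l = -28
Function('D')(h) = Add(Mul(-28, h), Mul(196, Pow(h, -1)))
Add(Function('D')(Function('z')(-5)), Mul(-1, 48005)) = Add(Add(Mul(-28, Mul(-10, Pow(-5, -1))), Mul(196, Pow(Mul(-10, Pow(-5, -1)), -1))), Mul(-1, 48005)) = Add(Add(Mul(-28, Mul(-10, Rational(-1, 5))), Mul(196, Pow(Mul(-10, Rational(-1, 5)), -1))), -48005) = Add(Add(Mul(-28, 2), Mul(196, Pow(2, -1))), -48005) = Add(Add(-56, Mul(196, Rational(1, 2))), -48005) = Add(Add(-56, 98), -48005) = Add(42, -48005) = -47963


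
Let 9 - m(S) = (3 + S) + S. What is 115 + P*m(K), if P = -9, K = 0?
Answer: 61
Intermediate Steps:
m(S) = 6 - 2*S (m(S) = 9 - ((3 + S) + S) = 9 - (3 + 2*S) = 9 + (-3 - 2*S) = 6 - 2*S)
115 + P*m(K) = 115 - 9*(6 - 2*0) = 115 - 9*(6 + 0) = 115 - 9*6 = 115 - 54 = 61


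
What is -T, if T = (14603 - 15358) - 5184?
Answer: 5939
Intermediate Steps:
T = -5939 (T = -755 - 5184 = -5939)
-T = -1*(-5939) = 5939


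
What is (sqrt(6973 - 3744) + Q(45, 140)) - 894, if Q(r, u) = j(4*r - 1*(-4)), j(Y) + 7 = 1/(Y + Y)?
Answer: -331567/368 + sqrt(3229) ≈ -844.17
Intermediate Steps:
j(Y) = -7 + 1/(2*Y) (j(Y) = -7 + 1/(Y + Y) = -7 + 1/(2*Y))
Q(r, u) = -7 + 1/(2*(4 + 4*r)) (Q(r, u) = -7 + 1/(2*(4*r - 1*(-4))) = -7 + 1/(2*(4*r + 4)) = -7 + 1/(2*(4 + 4*r)))
(sqrt(6973 - 3744) + Q(45, 140)) - 894 = (sqrt(6973 - 3744) + (-55 - 56*45)/(8*(1 + 45))) - 894 = (sqrt(3229) + (1/8)*(-55 - 2520)/46) - 894 = (sqrt(3229) + (1/8)*(1/46)*(-2575)) - 894 = (sqrt(3229) - 2575/368) - 894 = (-2575/368 + sqrt(3229)) - 894 = -331567/368 + sqrt(3229)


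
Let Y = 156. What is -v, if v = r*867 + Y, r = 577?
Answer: -500415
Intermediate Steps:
v = 500415 (v = 577*867 + 156 = 500259 + 156 = 500415)
-v = -1*500415 = -500415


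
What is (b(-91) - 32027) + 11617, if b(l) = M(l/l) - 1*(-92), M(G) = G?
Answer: -20317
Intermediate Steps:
b(l) = 93 (b(l) = l/l - 1*(-92) = 1 + 92 = 93)
(b(-91) - 32027) + 11617 = (93 - 32027) + 11617 = -31934 + 11617 = -20317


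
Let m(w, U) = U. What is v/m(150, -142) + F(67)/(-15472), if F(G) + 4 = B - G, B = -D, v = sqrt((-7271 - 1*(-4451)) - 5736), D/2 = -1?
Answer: 69/15472 - I*sqrt(2139)/71 ≈ 0.0044597 - 0.6514*I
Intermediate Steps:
D = -2 (D = 2*(-1) = -2)
v = 2*I*sqrt(2139) (v = sqrt((-7271 + 4451) - 5736) = sqrt(-2820 - 5736) = sqrt(-8556) = 2*I*sqrt(2139) ≈ 92.499*I)
B = 2 (B = -1*(-2) = 2)
F(G) = -2 - G (F(G) = -4 + (2 - G) = -2 - G)
v/m(150, -142) + F(67)/(-15472) = (2*I*sqrt(2139))/(-142) + (-2 - 1*67)/(-15472) = (2*I*sqrt(2139))*(-1/142) + (-2 - 67)*(-1/15472) = -I*sqrt(2139)/71 - 69*(-1/15472) = -I*sqrt(2139)/71 + 69/15472 = 69/15472 - I*sqrt(2139)/71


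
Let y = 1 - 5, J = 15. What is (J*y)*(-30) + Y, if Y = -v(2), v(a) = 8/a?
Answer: 1796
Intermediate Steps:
y = -4
Y = -4 (Y = -8/2 = -1*4 = -4)
(J*y)*(-30) + Y = (15*(-4))*(-30) - 4 = -60*(-30) - 4 = 1800 - 4 = 1796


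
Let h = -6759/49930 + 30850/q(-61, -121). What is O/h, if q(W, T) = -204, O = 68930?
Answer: -87762709950/192714917 ≈ -455.40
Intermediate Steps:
h = -192714917/1273215 (h = -6759/49930 + 30850/(-204) = -6759*1/49930 + 30850*(-1/204) = -6759/49930 - 15425/102 = -192714917/1273215 ≈ -151.36)
O/h = 68930/(-192714917/1273215) = 68930*(-1273215/192714917) = -87762709950/192714917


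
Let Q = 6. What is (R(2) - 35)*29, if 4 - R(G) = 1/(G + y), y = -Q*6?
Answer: -30537/34 ≈ -898.15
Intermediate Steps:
y = -36 (y = -6*6 = -1*36 = -36)
R(G) = 4 - 1/(-36 + G) (R(G) = 4 - 1/(G - 36) = 4 - 1/(-36 + G))
(R(2) - 35)*29 = ((-145 + 4*2)/(-36 + 2) - 35)*29 = ((-145 + 8)/(-34) - 35)*29 = (-1/34*(-137) - 35)*29 = (137/34 - 35)*29 = -1053/34*29 = -30537/34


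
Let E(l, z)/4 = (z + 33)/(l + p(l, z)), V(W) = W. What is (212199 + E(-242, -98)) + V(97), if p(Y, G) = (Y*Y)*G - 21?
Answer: 243696064524/1147907 ≈ 2.1230e+5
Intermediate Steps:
p(Y, G) = -21 + G*Y² (p(Y, G) = Y²*G - 21 = G*Y² - 21 = -21 + G*Y²)
E(l, z) = 4*(33 + z)/(-21 + l + z*l²) (E(l, z) = 4*((z + 33)/(l + (-21 + z*l²))) = 4*((33 + z)/(-21 + l + z*l²)) = 4*(33 + z)/(-21 + l + z*l²))
(212199 + E(-242, -98)) + V(97) = (212199 + 4*(33 - 98)/(-21 - 242 - 98*(-242)²)) + 97 = (212199 + 4*(-65)/(-21 - 242 - 98*58564)) + 97 = (212199 + 4*(-65)/(-21 - 242 - 5739272)) + 97 = (212199 + 4*(-65)/(-5739535)) + 97 = (212199 + 4*(-1/5739535)*(-65)) + 97 = (212199 + 52/1147907) + 97 = 243584717545/1147907 + 97 = 243696064524/1147907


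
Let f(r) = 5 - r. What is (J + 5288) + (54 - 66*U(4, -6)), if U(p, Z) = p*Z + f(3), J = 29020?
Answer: 35814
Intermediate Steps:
U(p, Z) = 2 + Z*p (U(p, Z) = p*Z + (5 - 1*3) = Z*p + (5 - 3) = Z*p + 2 = 2 + Z*p)
(J + 5288) + (54 - 66*U(4, -6)) = (29020 + 5288) + (54 - 66*(2 - 6*4)) = 34308 + (54 - 66*(2 - 24)) = 34308 + (54 - 66*(-22)) = 34308 + (54 + 1452) = 34308 + 1506 = 35814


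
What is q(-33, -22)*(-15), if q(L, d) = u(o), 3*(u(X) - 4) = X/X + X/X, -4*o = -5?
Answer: -70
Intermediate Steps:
o = 5/4 (o = -1/4*(-5) = 5/4 ≈ 1.2500)
u(X) = 14/3 (u(X) = 4 + (X/X + X/X)/3 = 4 + (1 + 1)/3 = 4 + (1/3)*2 = 4 + 2/3 = 14/3)
q(L, d) = 14/3
q(-33, -22)*(-15) = (14/3)*(-15) = -70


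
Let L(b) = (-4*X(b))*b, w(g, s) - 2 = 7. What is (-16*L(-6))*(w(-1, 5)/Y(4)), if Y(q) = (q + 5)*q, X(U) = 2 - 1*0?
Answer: -192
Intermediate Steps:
X(U) = 2 (X(U) = 2 + 0 = 2)
w(g, s) = 9 (w(g, s) = 2 + 7 = 9)
L(b) = -8*b (L(b) = (-4*2)*b = -8*b)
Y(q) = q*(5 + q) (Y(q) = (5 + q)*q = q*(5 + q))
(-16*L(-6))*(w(-1, 5)/Y(4)) = (-(-128)*(-6))*(9/((4*(5 + 4)))) = (-16*48)*(9/((4*9))) = -6912/36 = -768*1/4 = -192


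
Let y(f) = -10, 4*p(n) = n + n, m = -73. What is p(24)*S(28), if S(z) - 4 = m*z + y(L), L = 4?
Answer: -24600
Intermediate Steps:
p(n) = n/2 (p(n) = (n + n)/4 = (2*n)/4 = n/2)
S(z) = -6 - 73*z (S(z) = 4 + (-73*z - 10) = 4 + (-10 - 73*z) = -6 - 73*z)
p(24)*S(28) = ((½)*24)*(-6 - 73*28) = 12*(-6 - 2044) = 12*(-2050) = -24600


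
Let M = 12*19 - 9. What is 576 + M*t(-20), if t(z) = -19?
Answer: -3585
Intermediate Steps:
M = 219 (M = 228 - 9 = 219)
576 + M*t(-20) = 576 + 219*(-19) = 576 - 4161 = -3585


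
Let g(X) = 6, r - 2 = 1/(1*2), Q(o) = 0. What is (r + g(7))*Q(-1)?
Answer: 0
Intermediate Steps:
r = 5/2 (r = 2 + 1/(1*2) = 2 + 1/2 = 5/2 ≈ 2.5000)
(r + g(7))*Q(-1) = (5/2 + 6)*0 = (17/2)*0 = 0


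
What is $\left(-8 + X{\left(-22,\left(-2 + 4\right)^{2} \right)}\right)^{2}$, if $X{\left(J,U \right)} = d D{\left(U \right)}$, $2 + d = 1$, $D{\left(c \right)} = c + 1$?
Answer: $169$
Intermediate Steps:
$D{\left(c \right)} = 1 + c$
$d = -1$ ($d = -2 + 1 = -1$)
$X{\left(J,U \right)} = -1 - U$ ($X{\left(J,U \right)} = - (1 + U) = -1 - U$)
$\left(-8 + X{\left(-22,\left(-2 + 4\right)^{2} \right)}\right)^{2} = \left(-8 - \left(1 + \left(-2 + 4\right)^{2}\right)\right)^{2} = \left(-8 - 5\right)^{2} = \left(-13\right)^{2} = 169$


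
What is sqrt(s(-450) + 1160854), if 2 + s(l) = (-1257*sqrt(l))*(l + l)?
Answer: 2*sqrt(290213 + 4242375*I*sqrt(2)) ≈ 3548.8 + 3381.3*I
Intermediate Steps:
s(l) = -2 - 2514*l**(3/2) (s(l) = -2 + (-1257*sqrt(l))*(l + l) = -2 + (-1257*sqrt(l))*(2*l) = -2 - 2514*l**(3/2))
sqrt(s(-450) + 1160854) = sqrt((-2 - (-16969500)*I*sqrt(2)) + 1160854) = sqrt((-2 + 16969500*I*sqrt(2)) + 1160854) = sqrt(1160852 + 16969500*I*sqrt(2))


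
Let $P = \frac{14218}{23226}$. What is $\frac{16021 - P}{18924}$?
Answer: $\frac{46511191}{54941103} \approx 0.84656$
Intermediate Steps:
$P = \frac{7109}{11613}$ ($P = 14218 \cdot \frac{1}{23226} = \frac{7109}{11613} \approx 0.61216$)
$\frac{16021 - P}{18924} = \frac{16021 - \frac{7109}{11613}}{18924} = \left(16021 - \frac{7109}{11613}\right) \frac{1}{18924} = \frac{186044764}{11613} \cdot \frac{1}{18924} = \frac{46511191}{54941103}$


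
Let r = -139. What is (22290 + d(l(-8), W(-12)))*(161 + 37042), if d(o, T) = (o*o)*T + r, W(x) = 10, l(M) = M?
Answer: 847893573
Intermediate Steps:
d(o, T) = -139 + T*o² (d(o, T) = (o*o)*T - 139 = o²*T - 139 = T*o² - 139 = -139 + T*o²)
(22290 + d(l(-8), W(-12)))*(161 + 37042) = (22290 + (-139 + 10*(-8)²))*(161 + 37042) = (22290 + (-139 + 10*64))*37203 = (22290 + (-139 + 640))*37203 = (22290 + 501)*37203 = 22791*37203 = 847893573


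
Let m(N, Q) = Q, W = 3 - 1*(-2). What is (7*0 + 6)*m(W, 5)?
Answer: 30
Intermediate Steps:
W = 5 (W = 3 + 2 = 5)
(7*0 + 6)*m(W, 5) = (7*0 + 6)*5 = (0 + 6)*5 = 6*5 = 30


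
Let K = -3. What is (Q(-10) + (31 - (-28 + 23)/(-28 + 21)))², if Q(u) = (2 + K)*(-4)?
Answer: 57600/49 ≈ 1175.5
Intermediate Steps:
Q(u) = 4 (Q(u) = (2 - 3)*(-4) = -1*(-4) = 4)
(Q(-10) + (31 - (-28 + 23)/(-28 + 21)))² = (4 + (31 - (-28 + 23)/(-28 + 21)))² = (4 + (31 - (-5)/(-7)))² = (4 + (31 - (-5)*(-1)/7))² = (4 + (31 - 1*5/7))² = (4 + (31 - 5/7))² = (4 + 212/7)² = (240/7)² = 57600/49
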